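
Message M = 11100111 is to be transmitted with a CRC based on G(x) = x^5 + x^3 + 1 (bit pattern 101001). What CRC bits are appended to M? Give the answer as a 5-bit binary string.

Append 5 zeros: 1110011100000. Divide by 101001 (XOR where the leading bit is 1):
  pos 0: 111001 XOR 101001 = 010000
  pos 1: 100001 XOR 101001 = 001000
  pos 3: 100010 XOR 101001 = 001011
  pos 5: 101100 XOR 101001 = 000101
Remainder (last 5 bits) = 10100. This is the CRC / FCS.

10100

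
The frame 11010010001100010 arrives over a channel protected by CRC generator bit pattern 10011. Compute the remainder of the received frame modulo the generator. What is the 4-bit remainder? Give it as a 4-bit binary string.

Modulo-2 division of 11010010001100010 by 10011:
  pos 0: 11010 XOR 10011 = 01001
  pos 1: 10010 XOR 10011 = 00001
  pos 5: 11000 XOR 10011 = 01011
  pos 6: 10111 XOR 10011 = 00100
  pos 8: 10010 XOR 10011 = 00001
  pos 12: 10010 XOR 10011 = 00001
Remainder = 0001 (nonzero — an error is detected).

0001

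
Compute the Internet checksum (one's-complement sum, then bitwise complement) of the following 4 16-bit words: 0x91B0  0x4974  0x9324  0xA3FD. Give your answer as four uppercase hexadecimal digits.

One's-complement addition (fold any carry out of bit 15 back into bit 0):
  0x91B0 + 0x4974 = 0x0DB24
  0xDB24 + 0x9324 = 0x16E48 → wrap carry → 0x6E49
  0x6E49 + 0xA3FD = 0x11246 → wrap carry → 0x1247
One's-complement sum = 0x1247.
Checksum = ~0x1247 & 0xFFFF = 0xEDB8.

EDB8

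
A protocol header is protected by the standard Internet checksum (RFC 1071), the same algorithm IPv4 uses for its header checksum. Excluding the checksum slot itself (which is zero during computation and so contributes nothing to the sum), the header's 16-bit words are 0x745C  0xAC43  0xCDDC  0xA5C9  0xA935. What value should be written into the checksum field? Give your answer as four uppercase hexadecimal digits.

One's-complement addition (fold any carry out of bit 15 back into bit 0):
  0x745C + 0xAC43 = 0x1209F → wrap carry → 0x20A0
  0x20A0 + 0xCDDC = 0x0EE7C
  0xEE7C + 0xA5C9 = 0x19445 → wrap carry → 0x9446
  0x9446 + 0xA935 = 0x13D7B → wrap carry → 0x3D7C
One's-complement sum = 0x3D7C.
Checksum = ~0x3D7C & 0xFFFF = 0xC283.

C283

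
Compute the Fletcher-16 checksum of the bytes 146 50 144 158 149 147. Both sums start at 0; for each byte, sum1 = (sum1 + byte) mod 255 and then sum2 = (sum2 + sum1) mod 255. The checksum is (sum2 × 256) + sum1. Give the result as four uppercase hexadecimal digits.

Running sums (mod 255):
  after byte 0 (146): sum1=146, sum2=146
  after byte 1 (50): sum1=196, sum2=87
  after byte 2 (144): sum1=85, sum2=172
  after byte 3 (158): sum1=243, sum2=160
  after byte 4 (149): sum1=137, sum2=42
  after byte 5 (147): sum1=29, sum2=71
Checksum = sum2·256 + sum1 = 71·256 + 29 = 18205 = 0x471D.

471D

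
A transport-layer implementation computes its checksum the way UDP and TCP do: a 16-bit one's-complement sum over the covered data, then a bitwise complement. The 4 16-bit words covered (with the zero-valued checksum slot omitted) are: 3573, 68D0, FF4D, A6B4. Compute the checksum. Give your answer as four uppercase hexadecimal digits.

One's-complement addition (fold any carry out of bit 15 back into bit 0):
  0x3573 + 0x68D0 = 0x09E43
  0x9E43 + 0xFF4D = 0x19D90 → wrap carry → 0x9D91
  0x9D91 + 0xA6B4 = 0x14445 → wrap carry → 0x4446
One's-complement sum = 0x4446.
Checksum = ~0x4446 & 0xFFFF = 0xBBB9.

BBB9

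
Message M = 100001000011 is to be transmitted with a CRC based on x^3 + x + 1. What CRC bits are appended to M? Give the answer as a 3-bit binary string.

Append 3 zeros: 100001000011000. Divide by 1011 (XOR where the leading bit is 1):
  pos 0: 1000 XOR 1011 = 0011
  pos 2: 1101 XOR 1011 = 0110
  pos 3: 1100 XOR 1011 = 0111
  pos 4: 1110 XOR 1011 = 0101
  pos 5: 1010 XOR 1011 = 0001
  pos 8: 1011 XOR 1011 = 0000
Remainder (last 3 bits) = 000. This is the CRC / FCS.

000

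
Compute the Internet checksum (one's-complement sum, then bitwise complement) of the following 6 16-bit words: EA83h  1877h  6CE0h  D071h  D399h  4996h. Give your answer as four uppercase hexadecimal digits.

A282

One's-complement addition (fold any carry out of bit 15 back into bit 0):
  0xEA83 + 0x1877 = 0x102FA → wrap carry → 0x02FB
  0x02FB + 0x6CE0 = 0x06FDB
  0x6FDB + 0xD071 = 0x1404C → wrap carry → 0x404D
  0x404D + 0xD399 = 0x113E6 → wrap carry → 0x13E7
  0x13E7 + 0x4996 = 0x05D7D
One's-complement sum = 0x5D7D.
Checksum = ~0x5D7D & 0xFFFF = 0xA282.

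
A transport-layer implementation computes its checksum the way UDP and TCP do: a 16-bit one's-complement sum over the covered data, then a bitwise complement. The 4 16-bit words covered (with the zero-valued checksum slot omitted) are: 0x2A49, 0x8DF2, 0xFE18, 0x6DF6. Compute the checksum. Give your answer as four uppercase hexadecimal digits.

One's-complement addition (fold any carry out of bit 15 back into bit 0):
  0x2A49 + 0x8DF2 = 0x0B83B
  0xB83B + 0xFE18 = 0x1B653 → wrap carry → 0xB654
  0xB654 + 0x6DF6 = 0x1244A → wrap carry → 0x244B
One's-complement sum = 0x244B.
Checksum = ~0x244B & 0xFFFF = 0xDBB4.

DBB4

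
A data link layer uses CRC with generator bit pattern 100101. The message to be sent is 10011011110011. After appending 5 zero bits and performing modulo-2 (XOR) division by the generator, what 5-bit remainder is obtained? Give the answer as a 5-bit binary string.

01100

Append 5 zeros: 1001101111001100000. Divide by 100101 (XOR where the leading bit is 1):
  pos 0: 100110 XOR 100101 = 000011
  pos 4: 111111 XOR 100101 = 011010
  pos 5: 110100 XOR 100101 = 010001
  pos 6: 100010 XOR 100101 = 000111
  pos 9: 111110 XOR 100101 = 011011
  pos 10: 110110 XOR 100101 = 010011
  pos 11: 100110 XOR 100101 = 000011
Remainder (last 5 bits) = 01100. This is the CRC / FCS.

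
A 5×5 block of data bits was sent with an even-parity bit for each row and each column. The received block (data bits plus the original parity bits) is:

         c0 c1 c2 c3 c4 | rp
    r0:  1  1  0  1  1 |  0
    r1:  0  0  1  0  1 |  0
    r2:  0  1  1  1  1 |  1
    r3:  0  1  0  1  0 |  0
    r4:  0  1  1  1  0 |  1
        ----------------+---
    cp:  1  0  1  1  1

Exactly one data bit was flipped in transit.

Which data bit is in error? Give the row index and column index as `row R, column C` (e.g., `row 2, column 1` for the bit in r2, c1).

row 2, column 3

Recompute each row's even parity and compare to rp:
  r0: data parity 0, sent rp 0 → ok
  r1: data parity 0, sent rp 0 → ok
  r2: data parity 0, sent rp 1 → mismatch
  r3: data parity 0, sent rp 0 → ok
  r4: data parity 1, sent rp 1 → ok
Recompute each column's even parity and compare to cp:
  c0: data parity 1, sent cp 1 → ok
  c1: data parity 0, sent cp 0 → ok
  c2: data parity 1, sent cp 1 → ok
  c3: data parity 0, sent cp 1 → mismatch
  c4: data parity 1, sent cp 1 → ok
Exactly one row (r2) and one column (c3) fail → the flipped bit is at their intersection.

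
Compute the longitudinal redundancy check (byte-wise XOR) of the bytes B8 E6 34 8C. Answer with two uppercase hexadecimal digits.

E6

XOR the bytes together:
  start with 0xB8
  0xB8 ⊕ 0xE6 = 0x5E
  0x5E ⊕ 0x34 = 0x6A
  0x6A ⊕ 0x8C = 0xE6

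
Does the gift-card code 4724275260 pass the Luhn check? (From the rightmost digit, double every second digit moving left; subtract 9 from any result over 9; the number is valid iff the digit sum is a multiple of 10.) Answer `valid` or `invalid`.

valid

From the right, keep odd positions and double even positions (subtract 9 from any doubled value over 9):
  doubled (positions 2,4,...): 3 1 4 4 8 → sum 20
  kept (positions 1,3,...): 0 2 7 4 7 → sum 20
Total = 40.
40 mod 10 = 0, so the number is valid.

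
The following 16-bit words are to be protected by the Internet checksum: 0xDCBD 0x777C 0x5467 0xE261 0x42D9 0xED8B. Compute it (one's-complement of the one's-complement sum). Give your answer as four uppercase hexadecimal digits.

One's-complement addition (fold any carry out of bit 15 back into bit 0):
  0xDCBD + 0x777C = 0x15439 → wrap carry → 0x543A
  0x543A + 0x5467 = 0x0A8A1
  0xA8A1 + 0xE261 = 0x18B02 → wrap carry → 0x8B03
  0x8B03 + 0x42D9 = 0x0CDDC
  0xCDDC + 0xED8B = 0x1BB67 → wrap carry → 0xBB68
One's-complement sum = 0xBB68.
Checksum = ~0xBB68 & 0xFFFF = 0x4497.

4497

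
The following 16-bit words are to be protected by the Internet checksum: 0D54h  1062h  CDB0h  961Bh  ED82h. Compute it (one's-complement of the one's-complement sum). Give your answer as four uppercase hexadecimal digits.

90FA

One's-complement addition (fold any carry out of bit 15 back into bit 0):
  0x0D54 + 0x1062 = 0x01DB6
  0x1DB6 + 0xCDB0 = 0x0EB66
  0xEB66 + 0x961B = 0x18181 → wrap carry → 0x8182
  0x8182 + 0xED82 = 0x16F04 → wrap carry → 0x6F05
One's-complement sum = 0x6F05.
Checksum = ~0x6F05 & 0xFFFF = 0x90FA.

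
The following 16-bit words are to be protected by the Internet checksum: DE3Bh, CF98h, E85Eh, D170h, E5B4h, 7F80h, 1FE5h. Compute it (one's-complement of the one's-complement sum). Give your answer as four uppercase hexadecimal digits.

One's-complement addition (fold any carry out of bit 15 back into bit 0):
  0xDE3B + 0xCF98 = 0x1ADD3 → wrap carry → 0xADD4
  0xADD4 + 0xE85E = 0x19632 → wrap carry → 0x9633
  0x9633 + 0xD170 = 0x167A3 → wrap carry → 0x67A4
  0x67A4 + 0xE5B4 = 0x14D58 → wrap carry → 0x4D59
  0x4D59 + 0x7F80 = 0x0CCD9
  0xCCD9 + 0x1FE5 = 0x0ECBE
One's-complement sum = 0xECBE.
Checksum = ~0xECBE & 0xFFFF = 0x1341.

1341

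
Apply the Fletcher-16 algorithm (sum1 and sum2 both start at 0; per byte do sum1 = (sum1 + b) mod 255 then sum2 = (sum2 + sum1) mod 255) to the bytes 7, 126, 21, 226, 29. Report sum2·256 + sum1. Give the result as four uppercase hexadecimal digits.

Running sums (mod 255):
  after byte 0 (7): sum1=7, sum2=7
  after byte 1 (126): sum1=133, sum2=140
  after byte 2 (21): sum1=154, sum2=39
  after byte 3 (226): sum1=125, sum2=164
  after byte 4 (29): sum1=154, sum2=63
Checksum = sum2·256 + sum1 = 63·256 + 154 = 16282 = 0x3F9A.

3F9A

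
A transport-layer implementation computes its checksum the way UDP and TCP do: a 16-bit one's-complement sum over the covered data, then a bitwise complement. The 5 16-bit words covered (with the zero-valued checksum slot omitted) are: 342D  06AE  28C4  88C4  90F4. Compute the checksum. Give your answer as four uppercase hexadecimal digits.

One's-complement addition (fold any carry out of bit 15 back into bit 0):
  0x342D + 0x06AE = 0x03ADB
  0x3ADB + 0x28C4 = 0x0639F
  0x639F + 0x88C4 = 0x0EC63
  0xEC63 + 0x90F4 = 0x17D57 → wrap carry → 0x7D58
One's-complement sum = 0x7D58.
Checksum = ~0x7D58 & 0xFFFF = 0x82A7.

82A7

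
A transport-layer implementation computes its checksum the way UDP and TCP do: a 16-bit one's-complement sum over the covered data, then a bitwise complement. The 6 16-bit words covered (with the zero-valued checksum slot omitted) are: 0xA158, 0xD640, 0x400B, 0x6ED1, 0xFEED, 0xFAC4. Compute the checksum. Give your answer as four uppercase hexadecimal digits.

One's-complement addition (fold any carry out of bit 15 back into bit 0):
  0xA158 + 0xD640 = 0x17798 → wrap carry → 0x7799
  0x7799 + 0x400B = 0x0B7A4
  0xB7A4 + 0x6ED1 = 0x12675 → wrap carry → 0x2676
  0x2676 + 0xFEED = 0x12563 → wrap carry → 0x2564
  0x2564 + 0xFAC4 = 0x12028 → wrap carry → 0x2029
One's-complement sum = 0x2029.
Checksum = ~0x2029 & 0xFFFF = 0xDFD6.

DFD6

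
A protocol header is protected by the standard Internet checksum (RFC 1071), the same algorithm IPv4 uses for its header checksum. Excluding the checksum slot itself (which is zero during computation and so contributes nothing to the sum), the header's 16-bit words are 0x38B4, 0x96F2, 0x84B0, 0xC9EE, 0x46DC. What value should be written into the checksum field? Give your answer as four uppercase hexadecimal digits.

One's-complement addition (fold any carry out of bit 15 back into bit 0):
  0x38B4 + 0x96F2 = 0x0CFA6
  0xCFA6 + 0x84B0 = 0x15456 → wrap carry → 0x5457
  0x5457 + 0xC9EE = 0x11E45 → wrap carry → 0x1E46
  0x1E46 + 0x46DC = 0x06522
One's-complement sum = 0x6522.
Checksum = ~0x6522 & 0xFFFF = 0x9ADD.

9ADD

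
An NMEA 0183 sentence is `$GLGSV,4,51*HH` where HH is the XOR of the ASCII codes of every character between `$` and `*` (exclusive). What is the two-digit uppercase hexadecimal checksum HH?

XOR the ASCII codes of the payload characters:
  'G' = 0x47 → acc = 0x47
  'L' = 0x4C → acc = 0x0B
  'G' = 0x47 → acc = 0x4C
  'S' = 0x53 → acc = 0x1F
  'V' = 0x56 → acc = 0x49
  ',' = 0x2C → acc = 0x65
  '4' = 0x34 → acc = 0x51
  ',' = 0x2C → acc = 0x7D
  '5' = 0x35 → acc = 0x48
  '1' = 0x31 → acc = 0x79
Checksum = 0x79.

79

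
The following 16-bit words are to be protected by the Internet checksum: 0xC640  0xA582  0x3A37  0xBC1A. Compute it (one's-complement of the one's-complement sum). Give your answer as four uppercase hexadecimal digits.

9DEA

One's-complement addition (fold any carry out of bit 15 back into bit 0):
  0xC640 + 0xA582 = 0x16BC2 → wrap carry → 0x6BC3
  0x6BC3 + 0x3A37 = 0x0A5FA
  0xA5FA + 0xBC1A = 0x16214 → wrap carry → 0x6215
One's-complement sum = 0x6215.
Checksum = ~0x6215 & 0xFFFF = 0x9DEA.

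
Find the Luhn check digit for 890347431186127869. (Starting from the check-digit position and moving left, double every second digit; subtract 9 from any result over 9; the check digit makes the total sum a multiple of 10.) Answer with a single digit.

0

Partial digits right→left: 9 6 8 7 2 1 6 8 1 1 3 4 7 4 3 0 9 8
Double every second digit counting from the check-digit position (so the 1st, 3rd, 5th, ... of the partial from the right).
  doubled (with −9 where >9): 9 7 4 3 2 6 5 6 9 → sum 51
  kept as-is: 6 7 1 8 1 4 4 0 8 → sum 39
Total = 51 + 39 = 90.
Check digit = (10 − (90 mod 10)) mod 10 = 0.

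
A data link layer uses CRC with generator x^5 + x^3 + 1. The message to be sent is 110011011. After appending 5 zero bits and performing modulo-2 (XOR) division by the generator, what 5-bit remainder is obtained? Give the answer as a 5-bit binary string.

10111

Append 5 zeros: 11001101100000. Divide by 101001 (XOR where the leading bit is 1):
  pos 0: 110011 XOR 101001 = 011010
  pos 1: 110100 XOR 101001 = 011101
  pos 2: 111011 XOR 101001 = 010010
  pos 3: 100101 XOR 101001 = 001100
  pos 5: 110000 XOR 101001 = 011001
  pos 6: 110010 XOR 101001 = 011011
  pos 7: 110110 XOR 101001 = 011111
  pos 8: 111110 XOR 101001 = 010111
Remainder (last 5 bits) = 10111. This is the CRC / FCS.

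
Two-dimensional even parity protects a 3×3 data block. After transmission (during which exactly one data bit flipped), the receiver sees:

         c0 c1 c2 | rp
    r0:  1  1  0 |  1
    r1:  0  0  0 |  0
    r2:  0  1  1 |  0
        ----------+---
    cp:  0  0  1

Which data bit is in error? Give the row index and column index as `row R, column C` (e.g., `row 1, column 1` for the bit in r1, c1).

row 0, column 0

Recompute each row's even parity and compare to rp:
  r0: data parity 0, sent rp 1 → mismatch
  r1: data parity 0, sent rp 0 → ok
  r2: data parity 0, sent rp 0 → ok
Recompute each column's even parity and compare to cp:
  c0: data parity 1, sent cp 0 → mismatch
  c1: data parity 0, sent cp 0 → ok
  c2: data parity 1, sent cp 1 → ok
Exactly one row (r0) and one column (c0) fail → the flipped bit is at their intersection.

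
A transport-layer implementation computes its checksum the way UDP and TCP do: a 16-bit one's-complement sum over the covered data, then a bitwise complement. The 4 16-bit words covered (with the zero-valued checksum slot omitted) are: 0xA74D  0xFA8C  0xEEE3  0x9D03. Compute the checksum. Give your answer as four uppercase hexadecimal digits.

D23D

One's-complement addition (fold any carry out of bit 15 back into bit 0):
  0xA74D + 0xFA8C = 0x1A1D9 → wrap carry → 0xA1DA
  0xA1DA + 0xEEE3 = 0x190BD → wrap carry → 0x90BE
  0x90BE + 0x9D03 = 0x12DC1 → wrap carry → 0x2DC2
One's-complement sum = 0x2DC2.
Checksum = ~0x2DC2 & 0xFFFF = 0xD23D.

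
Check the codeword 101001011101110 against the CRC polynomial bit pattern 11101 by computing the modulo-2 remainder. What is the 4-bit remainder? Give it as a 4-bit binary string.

0100

Modulo-2 division of 101001011101110 by 11101:
  pos 0: 10100 XOR 11101 = 01001
  pos 1: 10011 XOR 11101 = 01110
  pos 2: 11100 XOR 11101 = 00001
  pos 6: 11110 XOR 11101 = 00011
  pos 9: 11111 XOR 11101 = 00010
Remainder = 0100 (nonzero — an error is detected).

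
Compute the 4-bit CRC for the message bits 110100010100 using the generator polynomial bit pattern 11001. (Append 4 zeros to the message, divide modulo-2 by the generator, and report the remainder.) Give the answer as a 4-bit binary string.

1111

Append 4 zeros: 1101000101000000. Divide by 11001 (XOR where the leading bit is 1):
  pos 0: 11010 XOR 11001 = 00011
  pos 3: 11001 XOR 11001 = 00000
  pos 9: 10000 XOR 11001 = 01001
  pos 10: 10010 XOR 11001 = 01011
  pos 11: 10110 XOR 11001 = 01111
Remainder (last 4 bits) = 1111. This is the CRC / FCS.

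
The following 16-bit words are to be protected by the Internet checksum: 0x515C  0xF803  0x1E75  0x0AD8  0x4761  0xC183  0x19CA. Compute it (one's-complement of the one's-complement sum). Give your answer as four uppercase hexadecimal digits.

6AA3

One's-complement addition (fold any carry out of bit 15 back into bit 0):
  0x515C + 0xF803 = 0x1495F → wrap carry → 0x4960
  0x4960 + 0x1E75 = 0x067D5
  0x67D5 + 0x0AD8 = 0x072AD
  0x72AD + 0x4761 = 0x0BA0E
  0xBA0E + 0xC183 = 0x17B91 → wrap carry → 0x7B92
  0x7B92 + 0x19CA = 0x0955C
One's-complement sum = 0x955C.
Checksum = ~0x955C & 0xFFFF = 0x6AA3.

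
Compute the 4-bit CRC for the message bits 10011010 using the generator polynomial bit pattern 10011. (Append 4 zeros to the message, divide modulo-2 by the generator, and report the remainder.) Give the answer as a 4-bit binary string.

Append 4 zeros: 100110100000. Divide by 10011 (XOR where the leading bit is 1):
  pos 0: 10011 XOR 10011 = 00000
  pos 6: 10000 XOR 10011 = 00011
Remainder (last 4 bits) = 0110. This is the CRC / FCS.

0110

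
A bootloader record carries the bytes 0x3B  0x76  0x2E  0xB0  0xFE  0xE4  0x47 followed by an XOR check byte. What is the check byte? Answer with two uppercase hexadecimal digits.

XOR the bytes together:
  start with 0x3B
  0x3B ⊕ 0x76 = 0x4D
  0x4D ⊕ 0x2E = 0x63
  0x63 ⊕ 0xB0 = 0xD3
  0xD3 ⊕ 0xFE = 0x2D
  0x2D ⊕ 0xE4 = 0xC9
  0xC9 ⊕ 0x47 = 0x8E

8E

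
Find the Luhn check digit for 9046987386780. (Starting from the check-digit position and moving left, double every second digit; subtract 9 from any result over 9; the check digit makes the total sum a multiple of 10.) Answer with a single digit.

Partial digits right→left: 0 8 7 6 8 3 7 8 9 6 4 0 9
Double every second digit counting from the check-digit position (so the 1st, 3rd, 5th, ... of the partial from the right).
  doubled (with −9 where >9): 0 5 7 5 9 8 9 → sum 43
  kept as-is: 8 6 3 8 6 0 → sum 31
Total = 43 + 31 = 74.
Check digit = (10 − (74 mod 10)) mod 10 = 6.

6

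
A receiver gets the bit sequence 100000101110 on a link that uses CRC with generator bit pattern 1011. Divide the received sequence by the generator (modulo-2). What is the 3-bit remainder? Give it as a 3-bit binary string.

Modulo-2 division of 100000101110 by 1011:
  pos 0: 1000 XOR 1011 = 0011
  pos 2: 1100 XOR 1011 = 0111
  pos 3: 1111 XOR 1011 = 0100
  pos 4: 1000 XOR 1011 = 0011
  pos 6: 1111 XOR 1011 = 0100
  pos 7: 1001 XOR 1011 = 0010
Remainder = 100 (nonzero — an error is detected).

100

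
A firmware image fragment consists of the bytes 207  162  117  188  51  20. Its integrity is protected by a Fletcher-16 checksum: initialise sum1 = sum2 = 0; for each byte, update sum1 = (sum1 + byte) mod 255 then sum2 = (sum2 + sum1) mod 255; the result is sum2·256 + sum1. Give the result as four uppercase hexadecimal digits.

92EB

Running sums (mod 255):
  after byte 0 (207): sum1=207, sum2=207
  after byte 1 (162): sum1=114, sum2=66
  after byte 2 (117): sum1=231, sum2=42
  after byte 3 (188): sum1=164, sum2=206
  after byte 4 (51): sum1=215, sum2=166
  after byte 5 (20): sum1=235, sum2=146
Checksum = sum2·256 + sum1 = 146·256 + 235 = 37611 = 0x92EB.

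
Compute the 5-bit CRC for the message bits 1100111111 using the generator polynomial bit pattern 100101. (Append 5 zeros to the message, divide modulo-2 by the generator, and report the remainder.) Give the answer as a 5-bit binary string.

11100

Append 5 zeros: 110011111100000. Divide by 100101 (XOR where the leading bit is 1):
  pos 0: 110011 XOR 100101 = 010110
  pos 1: 101101 XOR 100101 = 001000
  pos 3: 100011 XOR 100101 = 000110
  pos 6: 110100 XOR 100101 = 010001
  pos 7: 100010 XOR 100101 = 000111
Remainder (last 5 bits) = 11100. This is the CRC / FCS.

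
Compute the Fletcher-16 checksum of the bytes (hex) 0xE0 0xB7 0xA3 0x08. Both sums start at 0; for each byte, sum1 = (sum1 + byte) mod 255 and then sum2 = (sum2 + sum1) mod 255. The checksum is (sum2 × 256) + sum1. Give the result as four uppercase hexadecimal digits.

F944

Running sums (mod 255):
  after byte 0 (0xE0): sum1=224, sum2=224
  after byte 1 (0xB7): sum1=152, sum2=121
  after byte 2 (0xA3): sum1=60, sum2=181
  after byte 3 (0x08): sum1=68, sum2=249
Checksum = sum2·256 + sum1 = 249·256 + 68 = 63812 = 0xF944.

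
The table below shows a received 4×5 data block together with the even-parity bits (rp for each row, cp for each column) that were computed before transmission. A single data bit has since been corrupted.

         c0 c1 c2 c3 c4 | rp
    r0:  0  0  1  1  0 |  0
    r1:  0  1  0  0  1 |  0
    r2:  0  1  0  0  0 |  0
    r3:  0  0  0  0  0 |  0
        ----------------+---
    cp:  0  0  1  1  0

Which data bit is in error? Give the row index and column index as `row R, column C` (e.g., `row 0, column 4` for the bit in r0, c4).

Recompute each row's even parity and compare to rp:
  r0: data parity 0, sent rp 0 → ok
  r1: data parity 0, sent rp 0 → ok
  r2: data parity 1, sent rp 0 → mismatch
  r3: data parity 0, sent rp 0 → ok
Recompute each column's even parity and compare to cp:
  c0: data parity 0, sent cp 0 → ok
  c1: data parity 0, sent cp 0 → ok
  c2: data parity 1, sent cp 1 → ok
  c3: data parity 1, sent cp 1 → ok
  c4: data parity 1, sent cp 0 → mismatch
Exactly one row (r2) and one column (c4) fail → the flipped bit is at their intersection.

row 2, column 4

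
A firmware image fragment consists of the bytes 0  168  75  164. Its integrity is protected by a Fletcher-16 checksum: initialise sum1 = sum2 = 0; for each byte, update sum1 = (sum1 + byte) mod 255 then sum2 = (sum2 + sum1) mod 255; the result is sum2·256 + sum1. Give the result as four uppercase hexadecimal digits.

Running sums (mod 255):
  after byte 0 (0): sum1=0, sum2=0
  after byte 1 (168): sum1=168, sum2=168
  after byte 2 (75): sum1=243, sum2=156
  after byte 3 (164): sum1=152, sum2=53
Checksum = sum2·256 + sum1 = 53·256 + 152 = 13720 = 0x3598.

3598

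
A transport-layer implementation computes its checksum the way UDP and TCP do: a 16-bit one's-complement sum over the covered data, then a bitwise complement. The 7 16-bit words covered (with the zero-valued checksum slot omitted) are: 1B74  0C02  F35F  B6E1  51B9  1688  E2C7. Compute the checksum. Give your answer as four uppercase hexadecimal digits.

E33E

One's-complement addition (fold any carry out of bit 15 back into bit 0):
  0x1B74 + 0x0C02 = 0x02776
  0x2776 + 0xF35F = 0x11AD5 → wrap carry → 0x1AD6
  0x1AD6 + 0xB6E1 = 0x0D1B7
  0xD1B7 + 0x51B9 = 0x12370 → wrap carry → 0x2371
  0x2371 + 0x1688 = 0x039F9
  0x39F9 + 0xE2C7 = 0x11CC0 → wrap carry → 0x1CC1
One's-complement sum = 0x1CC1.
Checksum = ~0x1CC1 & 0xFFFF = 0xE33E.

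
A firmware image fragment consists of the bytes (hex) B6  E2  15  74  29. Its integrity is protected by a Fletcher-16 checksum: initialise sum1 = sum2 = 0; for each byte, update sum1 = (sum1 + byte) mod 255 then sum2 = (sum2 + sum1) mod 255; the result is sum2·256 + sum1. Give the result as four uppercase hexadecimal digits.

Running sums (mod 255):
  after byte 0 (B6): sum1=182, sum2=182
  after byte 1 (E2): sum1=153, sum2=80
  after byte 2 (15): sum1=174, sum2=254
  after byte 3 (74): sum1=35, sum2=34
  after byte 4 (29): sum1=76, sum2=110
Checksum = sum2·256 + sum1 = 110·256 + 76 = 28236 = 0x6E4C.

6E4C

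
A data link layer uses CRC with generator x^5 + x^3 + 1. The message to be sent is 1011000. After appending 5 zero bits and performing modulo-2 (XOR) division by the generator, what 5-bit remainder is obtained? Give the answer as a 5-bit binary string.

01000

Append 5 zeros: 101100000000. Divide by 101001 (XOR where the leading bit is 1):
  pos 0: 101100 XOR 101001 = 000101
  pos 3: 101000 XOR 101001 = 000001
Remainder (last 5 bits) = 01000. This is the CRC / FCS.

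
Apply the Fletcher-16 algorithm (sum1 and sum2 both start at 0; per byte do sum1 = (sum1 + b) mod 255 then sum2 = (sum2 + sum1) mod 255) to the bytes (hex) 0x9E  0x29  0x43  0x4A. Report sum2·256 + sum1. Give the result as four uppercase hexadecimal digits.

C655

Running sums (mod 255):
  after byte 0 (0x9E): sum1=158, sum2=158
  after byte 1 (0x29): sum1=199, sum2=102
  after byte 2 (0x43): sum1=11, sum2=113
  after byte 3 (0x4A): sum1=85, sum2=198
Checksum = sum2·256 + sum1 = 198·256 + 85 = 50773 = 0xC655.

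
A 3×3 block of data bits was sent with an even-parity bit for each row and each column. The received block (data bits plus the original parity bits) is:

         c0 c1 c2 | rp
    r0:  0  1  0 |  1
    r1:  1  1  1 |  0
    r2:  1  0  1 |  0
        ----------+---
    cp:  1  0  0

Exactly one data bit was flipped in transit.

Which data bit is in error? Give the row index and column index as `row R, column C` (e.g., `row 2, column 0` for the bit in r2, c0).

Recompute each row's even parity and compare to rp:
  r0: data parity 1, sent rp 1 → ok
  r1: data parity 1, sent rp 0 → mismatch
  r2: data parity 0, sent rp 0 → ok
Recompute each column's even parity and compare to cp:
  c0: data parity 0, sent cp 1 → mismatch
  c1: data parity 0, sent cp 0 → ok
  c2: data parity 0, sent cp 0 → ok
Exactly one row (r1) and one column (c0) fail → the flipped bit is at their intersection.

row 1, column 0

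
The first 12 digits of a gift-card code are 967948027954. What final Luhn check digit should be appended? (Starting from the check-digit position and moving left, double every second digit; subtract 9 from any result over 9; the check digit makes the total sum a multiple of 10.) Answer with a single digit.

8

Partial digits right→left: 4 5 9 7 2 0 8 4 9 7 6 9
Double every second digit counting from the check-digit position (so the 1st, 3rd, 5th, ... of the partial from the right).
  doubled (with −9 where >9): 8 9 4 7 9 3 → sum 40
  kept as-is: 5 7 0 4 7 9 → sum 32
Total = 40 + 32 = 72.
Check digit = (10 − (72 mod 10)) mod 10 = 8.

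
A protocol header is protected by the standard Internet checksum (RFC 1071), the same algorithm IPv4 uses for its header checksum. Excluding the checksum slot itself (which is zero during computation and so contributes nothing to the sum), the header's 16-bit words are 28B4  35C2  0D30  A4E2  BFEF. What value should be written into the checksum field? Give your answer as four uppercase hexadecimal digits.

2F87

One's-complement addition (fold any carry out of bit 15 back into bit 0):
  0x28B4 + 0x35C2 = 0x05E76
  0x5E76 + 0x0D30 = 0x06BA6
  0x6BA6 + 0xA4E2 = 0x11088 → wrap carry → 0x1089
  0x1089 + 0xBFEF = 0x0D078
One's-complement sum = 0xD078.
Checksum = ~0xD078 & 0xFFFF = 0x2F87.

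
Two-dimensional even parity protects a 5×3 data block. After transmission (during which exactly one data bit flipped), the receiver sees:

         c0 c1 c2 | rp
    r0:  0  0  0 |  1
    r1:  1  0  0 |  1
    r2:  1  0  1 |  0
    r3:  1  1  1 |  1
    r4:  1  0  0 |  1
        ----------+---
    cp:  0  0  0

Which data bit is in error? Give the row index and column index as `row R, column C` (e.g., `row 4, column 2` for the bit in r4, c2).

row 0, column 1

Recompute each row's even parity and compare to rp:
  r0: data parity 0, sent rp 1 → mismatch
  r1: data parity 1, sent rp 1 → ok
  r2: data parity 0, sent rp 0 → ok
  r3: data parity 1, sent rp 1 → ok
  r4: data parity 1, sent rp 1 → ok
Recompute each column's even parity and compare to cp:
  c0: data parity 0, sent cp 0 → ok
  c1: data parity 1, sent cp 0 → mismatch
  c2: data parity 0, sent cp 0 → ok
Exactly one row (r0) and one column (c1) fail → the flipped bit is at their intersection.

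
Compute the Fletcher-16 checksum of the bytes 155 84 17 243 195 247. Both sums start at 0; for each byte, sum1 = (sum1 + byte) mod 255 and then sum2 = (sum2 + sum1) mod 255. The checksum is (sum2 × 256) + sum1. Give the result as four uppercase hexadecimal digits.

EAB0

Running sums (mod 255):
  after byte 0 (155): sum1=155, sum2=155
  after byte 1 (84): sum1=239, sum2=139
  after byte 2 (17): sum1=1, sum2=140
  after byte 3 (243): sum1=244, sum2=129
  after byte 4 (195): sum1=184, sum2=58
  after byte 5 (247): sum1=176, sum2=234
Checksum = sum2·256 + sum1 = 234·256 + 176 = 60080 = 0xEAB0.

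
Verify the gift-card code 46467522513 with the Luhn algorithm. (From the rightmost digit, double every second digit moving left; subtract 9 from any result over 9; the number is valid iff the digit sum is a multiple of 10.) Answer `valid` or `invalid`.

invalid

From the right, keep odd positions and double even positions (subtract 9 from any doubled value over 9):
  doubled (positions 2,4,...): 2 4 1 3 3 → sum 13
  kept (positions 1,3,...): 3 5 2 7 4 4 → sum 25
Total = 38.
38 mod 10 = 8, so the number is invalid.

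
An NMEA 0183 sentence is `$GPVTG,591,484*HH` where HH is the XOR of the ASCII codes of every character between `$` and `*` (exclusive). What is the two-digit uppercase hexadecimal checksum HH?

XOR the ASCII codes of the payload characters:
  'G' = 0x47 → acc = 0x47
  'P' = 0x50 → acc = 0x17
  'V' = 0x56 → acc = 0x41
  'T' = 0x54 → acc = 0x15
  'G' = 0x47 → acc = 0x52
  ',' = 0x2C → acc = 0x7E
  '5' = 0x35 → acc = 0x4B
  '9' = 0x39 → acc = 0x72
  '1' = 0x31 → acc = 0x43
  ',' = 0x2C → acc = 0x6F
  '4' = 0x34 → acc = 0x5B
  '8' = 0x38 → acc = 0x63
  '4' = 0x34 → acc = 0x57
Checksum = 0x57.

57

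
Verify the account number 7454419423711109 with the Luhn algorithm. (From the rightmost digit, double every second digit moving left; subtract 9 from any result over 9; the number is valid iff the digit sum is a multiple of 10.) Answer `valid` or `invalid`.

invalid

From the right, keep odd positions and double even positions (subtract 9 from any doubled value over 9):
  doubled (positions 2,4,...): 0 2 5 4 9 8 1 5 → sum 34
  kept (positions 1,3,...): 9 1 1 3 4 1 4 4 → sum 27
Total = 61.
61 mod 10 = 1, so the number is invalid.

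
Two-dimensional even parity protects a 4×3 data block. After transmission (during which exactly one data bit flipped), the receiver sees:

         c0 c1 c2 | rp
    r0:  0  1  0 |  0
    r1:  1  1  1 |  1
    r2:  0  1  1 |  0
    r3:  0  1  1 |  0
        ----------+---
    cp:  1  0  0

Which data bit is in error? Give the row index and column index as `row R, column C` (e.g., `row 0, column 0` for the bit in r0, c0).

row 0, column 2

Recompute each row's even parity and compare to rp:
  r0: data parity 1, sent rp 0 → mismatch
  r1: data parity 1, sent rp 1 → ok
  r2: data parity 0, sent rp 0 → ok
  r3: data parity 0, sent rp 0 → ok
Recompute each column's even parity and compare to cp:
  c0: data parity 1, sent cp 1 → ok
  c1: data parity 0, sent cp 0 → ok
  c2: data parity 1, sent cp 0 → mismatch
Exactly one row (r0) and one column (c2) fail → the flipped bit is at their intersection.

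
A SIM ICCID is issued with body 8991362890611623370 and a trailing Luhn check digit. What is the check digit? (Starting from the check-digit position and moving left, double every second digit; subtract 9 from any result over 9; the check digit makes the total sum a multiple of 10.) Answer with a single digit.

9

Partial digits right→left: 0 7 3 3 2 6 1 1 6 0 9 8 2 6 3 1 9 9 8
Double every second digit counting from the check-digit position (so the 1st, 3rd, 5th, ... of the partial from the right).
  doubled (with −9 where >9): 0 6 4 2 3 9 4 6 9 7 → sum 50
  kept as-is: 7 3 6 1 0 8 6 1 9 → sum 41
Total = 50 + 41 = 91.
Check digit = (10 − (91 mod 10)) mod 10 = 9.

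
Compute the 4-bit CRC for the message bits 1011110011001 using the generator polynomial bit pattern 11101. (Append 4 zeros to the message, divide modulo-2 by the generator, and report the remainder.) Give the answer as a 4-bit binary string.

Append 4 zeros: 10111100110010000. Divide by 11101 (XOR where the leading bit is 1):
  pos 0: 10111 XOR 11101 = 01010
  pos 1: 10101 XOR 11101 = 01000
  pos 2: 10000 XOR 11101 = 01101
  pos 3: 11010 XOR 11101 = 00111
  pos 5: 11111 XOR 11101 = 00010
  pos 8: 10001 XOR 11101 = 01100
  pos 9: 11000 XOR 11101 = 00101
  pos 11: 10100 XOR 11101 = 01001
  pos 12: 10010 XOR 11101 = 01111
Remainder (last 4 bits) = 1111. This is the CRC / FCS.

1111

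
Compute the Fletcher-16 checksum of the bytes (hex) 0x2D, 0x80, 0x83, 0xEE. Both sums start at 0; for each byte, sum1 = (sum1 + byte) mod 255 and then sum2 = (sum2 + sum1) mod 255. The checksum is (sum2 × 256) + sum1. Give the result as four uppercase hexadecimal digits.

2C20

Running sums (mod 255):
  after byte 0 (0x2D): sum1=45, sum2=45
  after byte 1 (0x80): sum1=173, sum2=218
  after byte 2 (0x83): sum1=49, sum2=12
  after byte 3 (0xEE): sum1=32, sum2=44
Checksum = sum2·256 + sum1 = 44·256 + 32 = 11296 = 0x2C20.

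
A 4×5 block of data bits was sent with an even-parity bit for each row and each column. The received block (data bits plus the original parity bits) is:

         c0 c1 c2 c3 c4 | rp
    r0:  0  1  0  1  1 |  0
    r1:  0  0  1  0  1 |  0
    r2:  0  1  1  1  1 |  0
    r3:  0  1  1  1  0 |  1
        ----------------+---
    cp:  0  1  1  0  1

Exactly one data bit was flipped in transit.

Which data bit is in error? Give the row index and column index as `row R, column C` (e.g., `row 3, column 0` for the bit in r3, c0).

Recompute each row's even parity and compare to rp:
  r0: data parity 1, sent rp 0 → mismatch
  r1: data parity 0, sent rp 0 → ok
  r2: data parity 0, sent rp 0 → ok
  r3: data parity 1, sent rp 1 → ok
Recompute each column's even parity and compare to cp:
  c0: data parity 0, sent cp 0 → ok
  c1: data parity 1, sent cp 1 → ok
  c2: data parity 1, sent cp 1 → ok
  c3: data parity 1, sent cp 0 → mismatch
  c4: data parity 1, sent cp 1 → ok
Exactly one row (r0) and one column (c3) fail → the flipped bit is at their intersection.

row 0, column 3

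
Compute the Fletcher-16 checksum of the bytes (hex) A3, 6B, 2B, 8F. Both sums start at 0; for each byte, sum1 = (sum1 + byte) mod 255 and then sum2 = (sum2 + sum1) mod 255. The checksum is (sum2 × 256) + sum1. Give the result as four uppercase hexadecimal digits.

B6C9

Running sums (mod 255):
  after byte 0 (A3): sum1=163, sum2=163
  after byte 1 (6B): sum1=15, sum2=178
  after byte 2 (2B): sum1=58, sum2=236
  after byte 3 (8F): sum1=201, sum2=182
Checksum = sum2·256 + sum1 = 182·256 + 201 = 46793 = 0xB6C9.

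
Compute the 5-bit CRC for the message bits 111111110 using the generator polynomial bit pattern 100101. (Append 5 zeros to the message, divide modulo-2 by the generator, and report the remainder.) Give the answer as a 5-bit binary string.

01101

Append 5 zeros: 11111111000000. Divide by 100101 (XOR where the leading bit is 1):
  pos 0: 111111 XOR 100101 = 011010
  pos 1: 110101 XOR 100101 = 010000
  pos 2: 100001 XOR 100101 = 000100
  pos 5: 100000 XOR 100101 = 000101
  pos 8: 101000 XOR 100101 = 001101
Remainder (last 5 bits) = 01101. This is the CRC / FCS.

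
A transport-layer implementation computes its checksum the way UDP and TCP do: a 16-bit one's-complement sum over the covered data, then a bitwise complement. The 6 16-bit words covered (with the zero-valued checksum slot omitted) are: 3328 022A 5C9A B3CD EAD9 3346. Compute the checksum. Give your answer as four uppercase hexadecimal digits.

9C25

One's-complement addition (fold any carry out of bit 15 back into bit 0):
  0x3328 + 0x022A = 0x03552
  0x3552 + 0x5C9A = 0x091EC
  0x91EC + 0xB3CD = 0x145B9 → wrap carry → 0x45BA
  0x45BA + 0xEAD9 = 0x13093 → wrap carry → 0x3094
  0x3094 + 0x3346 = 0x063DA
One's-complement sum = 0x63DA.
Checksum = ~0x63DA & 0xFFFF = 0x9C25.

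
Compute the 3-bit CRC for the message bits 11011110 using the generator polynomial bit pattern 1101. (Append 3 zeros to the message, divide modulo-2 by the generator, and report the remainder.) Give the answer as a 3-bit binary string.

Append 3 zeros: 11011110000. Divide by 1101 (XOR where the leading bit is 1):
  pos 0: 1101 XOR 1101 = 0000
  pos 4: 1110 XOR 1101 = 0011
  pos 6: 1100 XOR 1101 = 0001
Remainder (last 3 bits) = 010. This is the CRC / FCS.

010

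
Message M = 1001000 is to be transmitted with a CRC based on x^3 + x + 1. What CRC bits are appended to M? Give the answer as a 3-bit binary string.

001

Append 3 zeros: 1001000000. Divide by 1011 (XOR where the leading bit is 1):
  pos 0: 1001 XOR 1011 = 0010
  pos 2: 1000 XOR 1011 = 0011
  pos 4: 1100 XOR 1011 = 0111
  pos 5: 1110 XOR 1011 = 0101
  pos 6: 1010 XOR 1011 = 0001
Remainder (last 3 bits) = 001. This is the CRC / FCS.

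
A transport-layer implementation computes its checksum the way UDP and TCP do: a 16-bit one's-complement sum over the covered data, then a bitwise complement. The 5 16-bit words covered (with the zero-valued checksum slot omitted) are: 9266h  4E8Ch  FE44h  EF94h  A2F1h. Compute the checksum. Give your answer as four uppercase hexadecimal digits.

One's-complement addition (fold any carry out of bit 15 back into bit 0):
  0x9266 + 0x4E8C = 0x0E0F2
  0xE0F2 + 0xFE44 = 0x1DF36 → wrap carry → 0xDF37
  0xDF37 + 0xEF94 = 0x1CECB → wrap carry → 0xCECC
  0xCECC + 0xA2F1 = 0x171BD → wrap carry → 0x71BE
One's-complement sum = 0x71BE.
Checksum = ~0x71BE & 0xFFFF = 0x8E41.

8E41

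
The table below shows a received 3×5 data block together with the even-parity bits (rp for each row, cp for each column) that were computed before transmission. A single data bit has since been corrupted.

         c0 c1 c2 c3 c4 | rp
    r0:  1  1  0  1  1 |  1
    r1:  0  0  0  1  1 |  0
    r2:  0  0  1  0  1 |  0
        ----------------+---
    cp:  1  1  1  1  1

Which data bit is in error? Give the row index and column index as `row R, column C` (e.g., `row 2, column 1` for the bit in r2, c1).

Recompute each row's even parity and compare to rp:
  r0: data parity 0, sent rp 1 → mismatch
  r1: data parity 0, sent rp 0 → ok
  r2: data parity 0, sent rp 0 → ok
Recompute each column's even parity and compare to cp:
  c0: data parity 1, sent cp 1 → ok
  c1: data parity 1, sent cp 1 → ok
  c2: data parity 1, sent cp 1 → ok
  c3: data parity 0, sent cp 1 → mismatch
  c4: data parity 1, sent cp 1 → ok
Exactly one row (r0) and one column (c3) fail → the flipped bit is at their intersection.

row 0, column 3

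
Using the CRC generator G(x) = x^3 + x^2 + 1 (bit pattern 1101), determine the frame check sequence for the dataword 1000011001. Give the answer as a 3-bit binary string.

001

Append 3 zeros: 1000011001000. Divide by 1101 (XOR where the leading bit is 1):
  pos 0: 1000 XOR 1101 = 0101
  pos 1: 1010 XOR 1101 = 0111
  pos 2: 1111 XOR 1101 = 0010
  pos 4: 1010 XOR 1101 = 0111
  pos 5: 1110 XOR 1101 = 0011
  pos 7: 1110 XOR 1101 = 0011
  pos 9: 1100 XOR 1101 = 0001
Remainder (last 3 bits) = 001. This is the CRC / FCS.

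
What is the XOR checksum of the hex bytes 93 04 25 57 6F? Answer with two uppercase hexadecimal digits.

XOR the bytes together:
  start with 0x93
  0x93 ⊕ 0x04 = 0x97
  0x97 ⊕ 0x25 = 0xB2
  0xB2 ⊕ 0x57 = 0xE5
  0xE5 ⊕ 0x6F = 0x8A

8A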